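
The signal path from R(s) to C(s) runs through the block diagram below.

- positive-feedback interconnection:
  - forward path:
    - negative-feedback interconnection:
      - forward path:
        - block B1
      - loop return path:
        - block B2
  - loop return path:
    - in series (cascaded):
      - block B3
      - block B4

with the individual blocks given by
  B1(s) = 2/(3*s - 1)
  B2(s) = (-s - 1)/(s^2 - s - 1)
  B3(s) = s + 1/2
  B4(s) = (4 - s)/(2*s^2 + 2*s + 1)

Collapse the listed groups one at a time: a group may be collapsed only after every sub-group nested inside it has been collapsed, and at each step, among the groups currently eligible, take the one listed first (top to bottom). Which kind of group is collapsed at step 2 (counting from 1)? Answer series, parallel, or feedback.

Step 1 - collapse the loop (B1 forward, B2 return)
Step 2 - series reduction of B3, B4
Step 3 - apply the feedback formula to [B1/(1+B1*B2)], (B3*B4)
Step 2: series.

Answer: series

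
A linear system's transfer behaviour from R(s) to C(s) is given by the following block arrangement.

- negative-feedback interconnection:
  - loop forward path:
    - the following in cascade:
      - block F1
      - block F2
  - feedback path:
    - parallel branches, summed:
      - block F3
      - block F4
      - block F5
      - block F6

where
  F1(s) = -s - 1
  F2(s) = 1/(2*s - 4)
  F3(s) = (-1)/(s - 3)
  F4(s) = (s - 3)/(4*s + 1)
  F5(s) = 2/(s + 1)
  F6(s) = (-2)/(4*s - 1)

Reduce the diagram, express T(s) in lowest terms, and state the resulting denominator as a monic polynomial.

The answer is s^4 - 21*s^3/4 + 271*s^2/28 - 25*s/14 - 4/7.

Reasoning:
1. combine F1, F2 in series; result (-s - 1)/(2*s - 4)
2. combine F3, F4, F5, F6 in parallel; result (4*s^4 - 13*s^3 - 81*s^2 + 60*s + 4)/(16*s^4 - 32*s^3 - 49*s^2 + 2*s + 3)
3. apply the feedback formula to (F1*F2), (F3+F4+F5+F6); result (-16*s^4 + 32*s^3 + 49*s^2 - 2*s - 3)/(28*s^4 - 147*s^3 + 271*s^2 - 50*s - 16)
T(s) is the step-3 result (common factors already cancelled). Leading coefficient of the denominator: 28. Divide through by 28 for the monic polynomial.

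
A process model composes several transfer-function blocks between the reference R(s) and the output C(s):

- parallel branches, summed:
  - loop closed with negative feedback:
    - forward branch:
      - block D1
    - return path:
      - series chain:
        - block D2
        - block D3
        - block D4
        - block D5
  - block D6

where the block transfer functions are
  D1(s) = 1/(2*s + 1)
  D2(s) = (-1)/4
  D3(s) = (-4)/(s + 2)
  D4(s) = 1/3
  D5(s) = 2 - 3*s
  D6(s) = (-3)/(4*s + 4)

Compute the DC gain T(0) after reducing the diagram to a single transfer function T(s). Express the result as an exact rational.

Reducing step by step:

[1] multiply D2, D3, D4, D5 (series) gives (2 - 3*s)/(3*s + 6)
[2] feedback reduction of D1, (D2*D3*D4*D5) gives (3*s + 6)/(6*s^2 + 12*s + 8)
[3] parallel reduction of [D1/(1+D1*(D2*D3*D4*D5))], D6 gives (-3*s^2)/(12*s^3 + 36*s^2 + 40*s + 16)
That last expression is T(s); at s = 0 only the constant terms survive, so T(0) = 0/16 = 0.

Answer: 0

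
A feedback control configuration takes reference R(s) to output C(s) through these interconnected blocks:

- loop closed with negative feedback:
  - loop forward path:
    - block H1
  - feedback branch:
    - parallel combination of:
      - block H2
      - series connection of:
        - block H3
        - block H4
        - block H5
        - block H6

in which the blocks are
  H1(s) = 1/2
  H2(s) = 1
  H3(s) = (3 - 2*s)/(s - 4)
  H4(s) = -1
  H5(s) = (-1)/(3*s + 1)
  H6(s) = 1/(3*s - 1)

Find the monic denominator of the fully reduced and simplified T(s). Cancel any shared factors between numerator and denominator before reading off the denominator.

The answer is s^3 - 4*s^2 - 5*s/27 + 5/9.

Reasoning:
(1) multiply H3, H4, H5, H6 (series); result (3 - 2*s)/(9*s^3 - 36*s^2 - s + 4)
(2) reduce the parallel group H2, (H3*H4*H5*H6); result (9*s^3 - 36*s^2 - 3*s + 7)/(9*s^3 - 36*s^2 - s + 4)
(3) feedback reduction of H1, (H2+(H3*H4*H5*H6)); result (9*s^3 - 36*s^2 - s + 4)/(27*s^3 - 108*s^2 - 5*s + 15)
Step 3 gives the fully reduced T(s), with no common factor left to cancel. The denominator's leading coefficient is 27, so divide each of its coefficients by 27 to get the monic form.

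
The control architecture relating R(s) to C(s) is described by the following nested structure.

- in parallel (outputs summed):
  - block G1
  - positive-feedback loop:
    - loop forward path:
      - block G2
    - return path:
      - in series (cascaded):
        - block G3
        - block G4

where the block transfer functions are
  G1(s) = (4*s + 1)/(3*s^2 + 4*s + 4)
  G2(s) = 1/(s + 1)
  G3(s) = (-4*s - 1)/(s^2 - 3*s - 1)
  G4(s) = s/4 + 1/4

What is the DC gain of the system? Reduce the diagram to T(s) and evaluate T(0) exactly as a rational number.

The answer is 19/12.

Reasoning:
1. cascade G3, G4, giving (-4*s^2 - 5*s - 1)/(4*s^2 - 12*s - 4)
2. reduce the feedback loop with forward G2 and return (G3*G4), giving (4*s^2 - 12*s - 4)/(4*s^3 - 4*s^2 - 11*s - 3)
3. combine G1, [G2/(1-G2*(G3*G4))] in parallel, giving (28*s^4 - 32*s^3 - 92*s^2 - 87*s - 19)/(12*s^5 + 4*s^4 - 33*s^3 - 69*s^2 - 56*s - 12)
Step 3 gives the overall T(s). Then T(0) = -19/(-12) = 19/12.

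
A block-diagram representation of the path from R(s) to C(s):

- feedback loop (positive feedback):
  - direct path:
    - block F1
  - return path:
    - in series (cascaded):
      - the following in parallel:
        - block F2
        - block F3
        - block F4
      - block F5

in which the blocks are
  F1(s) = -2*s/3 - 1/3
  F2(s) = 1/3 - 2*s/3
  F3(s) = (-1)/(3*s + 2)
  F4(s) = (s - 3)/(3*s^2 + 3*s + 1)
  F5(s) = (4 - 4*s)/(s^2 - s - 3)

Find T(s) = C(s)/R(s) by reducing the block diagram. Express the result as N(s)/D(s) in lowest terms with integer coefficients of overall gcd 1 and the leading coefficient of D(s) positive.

1. add F2, F3, F4 (parallel), giving (-18*s^4 - 21*s^3 - 3*s^2 - 25*s - 19)/(27*s^3 + 45*s^2 + 27*s + 6)
2. reduce the series chain (F2+F3+F4), F5, giving (72*s^5 + 12*s^4 - 72*s^3 + 88*s^2 - 24*s - 76)/(27*s^5 + 18*s^4 - 99*s^3 - 156*s^2 - 87*s - 18)
3. collapse the loop (F1 forward, ((F2+F3+F4)*F5) return): this yields T(s), and no further normalization is needed

Final answer: (-54*s^6 - 63*s^5 + 180*s^4 + 411*s^3 + 330*s^2 + 123*s + 18)/(144*s^6 + 177*s^5 - 78*s^4 - 193*s^3 - 428*s^2 - 437*s - 130)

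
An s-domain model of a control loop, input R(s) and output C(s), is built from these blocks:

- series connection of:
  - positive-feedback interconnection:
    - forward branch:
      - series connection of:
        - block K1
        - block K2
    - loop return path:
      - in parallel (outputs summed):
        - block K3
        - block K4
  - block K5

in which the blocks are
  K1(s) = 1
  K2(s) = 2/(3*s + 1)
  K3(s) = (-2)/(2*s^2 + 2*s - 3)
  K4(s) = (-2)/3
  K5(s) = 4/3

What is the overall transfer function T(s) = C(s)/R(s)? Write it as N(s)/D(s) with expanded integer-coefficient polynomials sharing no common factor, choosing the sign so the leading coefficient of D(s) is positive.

Reducing step by step:

1. combine K1, K2 in series -> 2/(3*s + 1)
2. combine K3, K4 in parallel -> (-4*s^2 - 4*s)/(6*s^2 + 6*s - 9)
3. reduce the feedback loop with forward (K1*K2) and return (K3+K4) -> (12*s^2 + 12*s - 18)/(18*s^3 + 32*s^2 - 13*s - 9)
4. reduce the series chain [(K1*K2)/(1-(K1*K2)*(K3+K4))], K5: this yields T(s), and no further normalization is needed

Answer: (16*s^2 + 16*s - 24)/(18*s^3 + 32*s^2 - 13*s - 9)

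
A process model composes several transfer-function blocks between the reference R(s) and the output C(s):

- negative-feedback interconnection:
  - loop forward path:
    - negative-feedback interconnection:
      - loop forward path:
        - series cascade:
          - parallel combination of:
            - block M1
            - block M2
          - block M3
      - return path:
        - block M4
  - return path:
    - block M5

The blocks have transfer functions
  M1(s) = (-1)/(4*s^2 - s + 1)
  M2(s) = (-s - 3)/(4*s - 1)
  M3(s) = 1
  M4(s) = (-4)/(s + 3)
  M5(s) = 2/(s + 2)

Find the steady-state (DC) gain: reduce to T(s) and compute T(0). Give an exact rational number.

1. sum the parallel branches M1, M2: (-4*s^3 - 11*s^2 - 2*s - 2)/(16*s^3 - 8*s^2 + 5*s - 1)
2. cascade (M1+M2), M3: (-4*s^3 - 11*s^2 - 2*s - 2)/(16*s^3 - 8*s^2 + 5*s - 1)
3. collapse the loop (((M1+M2)*M3) forward, M4 return): (-4*s^4 - 23*s^3 - 35*s^2 - 8*s - 6)/(16*s^4 + 56*s^3 + 25*s^2 + 22*s + 5)
4. apply the feedback formula to [((M1+M2)*M3)/(1+((M1+M2)*M3)*M4)], M5: (-4*s^5 - 31*s^4 - 81*s^3 - 78*s^2 - 22*s - 12)/(16*s^5 + 80*s^4 + 91*s^3 + 2*s^2 + 33*s - 2)
Evaluating the step-4 result (the overall T(s)) at s = 0 gives T(0) = -12/(-2) = 6.

Final answer: 6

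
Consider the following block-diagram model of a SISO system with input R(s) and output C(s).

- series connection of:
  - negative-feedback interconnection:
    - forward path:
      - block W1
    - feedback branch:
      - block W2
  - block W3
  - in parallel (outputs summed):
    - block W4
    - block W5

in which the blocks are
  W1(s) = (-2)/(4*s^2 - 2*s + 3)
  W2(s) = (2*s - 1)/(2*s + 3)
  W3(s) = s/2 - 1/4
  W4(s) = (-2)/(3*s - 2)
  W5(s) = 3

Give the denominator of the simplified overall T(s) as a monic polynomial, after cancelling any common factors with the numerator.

[1] collapse the loop (W1 forward, W2 return), giving (-4*s - 6)/(8*s^3 + 8*s^2 - 4*s + 11)
[2] add W4, W5 (parallel), giving (9*s - 8)/(3*s - 2)
[3] series reduction of [W1/(1+W1*W2)], W3, (W4+W5), giving (-36*s^3 - 4*s^2 + 59*s - 24)/(48*s^4 + 16*s^3 - 56*s^2 + 82*s - 44)
The result of step 3 is T(s) in lowest terms. Its denominator has leading coefficient 48; dividing the denominator through by 48 makes it monic.

Final answer: s^4 + s^3/3 - 7*s^2/6 + 41*s/24 - 11/12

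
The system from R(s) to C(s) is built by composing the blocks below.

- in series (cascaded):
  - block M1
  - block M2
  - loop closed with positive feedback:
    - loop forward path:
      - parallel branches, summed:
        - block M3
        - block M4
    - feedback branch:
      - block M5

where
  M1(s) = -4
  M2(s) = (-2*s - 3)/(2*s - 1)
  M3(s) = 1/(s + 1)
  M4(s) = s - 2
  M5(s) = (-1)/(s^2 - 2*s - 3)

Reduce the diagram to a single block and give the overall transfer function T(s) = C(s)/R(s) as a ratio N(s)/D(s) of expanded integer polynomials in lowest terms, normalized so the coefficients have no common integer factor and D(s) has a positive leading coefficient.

1. parallel reduction of M3, M4 = (s^2 - s - 1)/(s + 1)
2. apply the feedback formula to (M3+M4), M5 = (s^4 - 3*s^3 - 2*s^2 + 5*s + 3)/(s^3 - 6*s - 4)
3. combine M1, M2, [(M3+M4)/(1-(M3+M4)*M5)] in series, giving the overall T(s)

Hence the answer: (8*s^5 - 12*s^4 - 52*s^3 + 16*s^2 + 84*s + 36)/(2*s^4 - s^3 - 12*s^2 - 2*s + 4)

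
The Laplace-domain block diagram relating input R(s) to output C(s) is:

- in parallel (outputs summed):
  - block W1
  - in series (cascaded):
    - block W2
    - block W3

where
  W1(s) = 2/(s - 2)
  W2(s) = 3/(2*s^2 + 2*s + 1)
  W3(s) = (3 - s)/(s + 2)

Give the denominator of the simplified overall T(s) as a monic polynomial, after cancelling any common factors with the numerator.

The answer is s^4 + s^3 - 7*s^2/2 - 4*s - 2.

Reasoning:
(1) reduce the series chain W2, W3: (9 - 3*s)/(2*s^3 + 6*s^2 + 5*s + 2)
(2) parallel reduction of W1, (W2*W3): (4*s^3 + 9*s^2 + 25*s - 14)/(2*s^4 + 2*s^3 - 7*s^2 - 8*s - 4)
No further cancellation is possible in the step-2 result, so that is T(s). Its denominator becomes monic after dividing by the leading coefficient 2.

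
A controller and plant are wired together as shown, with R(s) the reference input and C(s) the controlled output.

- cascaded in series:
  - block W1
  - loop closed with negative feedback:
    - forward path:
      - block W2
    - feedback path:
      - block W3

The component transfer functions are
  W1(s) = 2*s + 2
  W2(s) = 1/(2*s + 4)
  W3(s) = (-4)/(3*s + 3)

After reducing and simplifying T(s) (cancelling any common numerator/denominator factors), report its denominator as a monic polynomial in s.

Step 1. collapse the loop (W2 forward, W3 return) gives (3*s + 3)/(6*s^2 + 18*s + 8)
Step 2. cascade W1, [W2/(1+W2*W3)] gives (3*s^2 + 6*s + 3)/(3*s^2 + 9*s + 4)
T(s) is the step-2 result (common factors already cancelled). Leading coefficient of the denominator: 3. Divide through by 3 for the monic polynomial.

Hence the answer: s^2 + 3*s + 4/3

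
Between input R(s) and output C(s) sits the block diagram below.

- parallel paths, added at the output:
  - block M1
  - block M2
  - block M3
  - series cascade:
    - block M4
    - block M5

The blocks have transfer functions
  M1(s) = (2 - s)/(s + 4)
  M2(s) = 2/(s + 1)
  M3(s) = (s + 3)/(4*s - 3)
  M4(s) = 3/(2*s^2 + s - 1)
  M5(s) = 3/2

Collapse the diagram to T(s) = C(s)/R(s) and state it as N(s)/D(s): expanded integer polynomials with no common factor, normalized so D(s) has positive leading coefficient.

[1] series reduction of M4, M5; result 9/(4*s^2 + 2*s - 2)
[2] reduce the parallel group M1, M2, M3, (M4*M5), giving the overall T(s)

Hence the answer: (-12*s^4 + 98*s^3 + 190*s^2 - 55*s - 72)/(16*s^4 + 60*s^3 - 30*s^2 - 50*s + 24)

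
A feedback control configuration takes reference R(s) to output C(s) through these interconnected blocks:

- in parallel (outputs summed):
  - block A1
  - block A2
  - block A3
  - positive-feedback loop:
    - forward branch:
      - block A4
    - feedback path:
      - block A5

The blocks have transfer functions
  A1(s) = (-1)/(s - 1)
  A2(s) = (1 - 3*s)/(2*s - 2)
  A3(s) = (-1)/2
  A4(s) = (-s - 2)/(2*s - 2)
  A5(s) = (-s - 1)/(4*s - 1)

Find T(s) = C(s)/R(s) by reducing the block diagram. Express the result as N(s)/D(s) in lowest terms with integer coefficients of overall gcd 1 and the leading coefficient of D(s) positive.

Answer: (-18*s^3 + 23*s^2 + 9*s - 2)/(7*s^3 - 20*s^2 + 13*s)

Working:
(1) feedback reduction of A4, A5 gives (-4*s^2 - 7*s + 2)/(7*s^2 - 13*s)
(2) parallel reduction of A1, A2, A3, [A4/(1-A4*A5)], which is the overall transfer function T(s) = C(s)/R(s) in lowest terms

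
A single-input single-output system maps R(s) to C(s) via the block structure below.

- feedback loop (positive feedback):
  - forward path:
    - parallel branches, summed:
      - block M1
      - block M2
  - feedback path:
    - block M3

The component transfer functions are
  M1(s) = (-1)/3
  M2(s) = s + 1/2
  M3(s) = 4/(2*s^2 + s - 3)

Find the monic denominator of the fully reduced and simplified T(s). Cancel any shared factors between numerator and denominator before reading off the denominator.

Step 1: combine M1, M2 in parallel -> s + 1/6
Step 2: collapse the loop ((M1+M2) forward, M3 return) -> (12*s^3 + 8*s^2 - 17*s - 3)/(12*s^2 - 18*s - 22)
The result of step 2 is T(s) in lowest terms. Its denominator has leading coefficient 12; dividing the denominator through by 12 makes it monic.

Therefore the answer is s^2 - 3*s/2 - 11/6.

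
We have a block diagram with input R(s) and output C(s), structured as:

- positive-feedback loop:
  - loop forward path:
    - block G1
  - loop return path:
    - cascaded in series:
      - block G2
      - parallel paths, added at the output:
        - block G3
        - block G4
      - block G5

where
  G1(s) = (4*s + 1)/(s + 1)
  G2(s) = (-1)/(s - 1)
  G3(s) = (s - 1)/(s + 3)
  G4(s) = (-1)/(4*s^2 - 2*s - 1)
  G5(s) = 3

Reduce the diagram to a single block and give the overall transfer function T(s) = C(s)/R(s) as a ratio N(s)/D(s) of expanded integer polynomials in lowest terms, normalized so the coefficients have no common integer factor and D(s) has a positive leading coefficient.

The answer is (16*s^5 + 28*s^4 - 62*s^3 - s^2 + 16*s + 3)/(4*s^5 + 58*s^4 - 71*s^3 - 31*s^2 - 17*s - 3).

Reasoning:
Step 1. add G3, G4 (parallel) -> (4*s^3 - 6*s^2 - 2)/(4*s^3 + 10*s^2 - 7*s - 3)
Step 2. series reduction of G2, (G3+G4), G5 -> (-12*s^3 + 18*s^2 + 6)/(4*s^4 + 6*s^3 - 17*s^2 + 4*s + 3)
Step 3. feedback reduction of G1, (G2*(G3+G4)*G5): this yields T(s), and no further normalization is needed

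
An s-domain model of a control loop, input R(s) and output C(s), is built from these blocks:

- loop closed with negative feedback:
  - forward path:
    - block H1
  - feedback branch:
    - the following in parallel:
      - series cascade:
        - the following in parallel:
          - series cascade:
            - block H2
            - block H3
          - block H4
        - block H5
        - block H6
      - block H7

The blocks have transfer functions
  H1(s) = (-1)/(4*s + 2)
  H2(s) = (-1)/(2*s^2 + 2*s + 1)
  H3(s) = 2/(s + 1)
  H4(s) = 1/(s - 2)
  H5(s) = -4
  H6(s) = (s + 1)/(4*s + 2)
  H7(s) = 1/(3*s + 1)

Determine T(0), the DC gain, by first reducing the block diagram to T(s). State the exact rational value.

Step 1: cascade H2, H3, giving (-2)/(2*s^3 + 4*s^2 + 3*s + 1)
Step 2: reduce the parallel group (H2*H3), H4, giving (2*s^3 + 4*s^2 + s + 5)/(2*s^4 - 5*s^2 - 5*s - 2)
Step 3: reduce the series chain ((H2*H3)+H4), H5, H6, giving (-4*s^3 - 8*s^2 - 2*s - 10)/(4*s^4 - 2*s^3 - 8*s^2 - 7*s - 2)
Step 4: add (((H2*H3)+H4)*H5*H6), H7 (parallel), giving (-8*s^4 - 30*s^3 - 22*s^2 - 39*s - 12)/(12*s^5 - 2*s^4 - 26*s^3 - 29*s^2 - 13*s - 2)
Step 5: collapse the loop (H1 forward, ((((H2*H3)+H4)*H5*H6)+H7) return), giving (-12*s^5 + 2*s^4 + 26*s^3 + 29*s^2 + 13*s + 2)/(48*s^6 + 16*s^5 - 100*s^4 - 138*s^3 - 88*s^2 + 5*s + 8)
That last expression is T(s); at s = 0 only the constant terms survive, so T(0) = 2/8 = 1/4.

Hence the answer: 1/4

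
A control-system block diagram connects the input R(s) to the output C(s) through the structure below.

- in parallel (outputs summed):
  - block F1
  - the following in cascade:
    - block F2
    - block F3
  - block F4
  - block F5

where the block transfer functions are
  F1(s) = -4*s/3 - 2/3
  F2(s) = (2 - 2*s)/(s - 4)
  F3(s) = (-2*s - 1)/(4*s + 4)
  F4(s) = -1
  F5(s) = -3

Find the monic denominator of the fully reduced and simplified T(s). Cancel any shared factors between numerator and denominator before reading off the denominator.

Step 1 - reduce the series chain F2, F3 -> (2*s^2 - s - 1)/(2*s^2 - 6*s - 8)
Step 2 - combine F1, (F2*F3), F4, F5 in parallel -> (-8*s^3 + 2*s^2 + 113*s + 109)/(6*s^2 - 18*s - 24)
T(s) is the step-2 result (common factors already cancelled). Leading coefficient of the denominator: 6. Divide through by 6 for the monic polynomial.

Answer: s^2 - 3*s - 4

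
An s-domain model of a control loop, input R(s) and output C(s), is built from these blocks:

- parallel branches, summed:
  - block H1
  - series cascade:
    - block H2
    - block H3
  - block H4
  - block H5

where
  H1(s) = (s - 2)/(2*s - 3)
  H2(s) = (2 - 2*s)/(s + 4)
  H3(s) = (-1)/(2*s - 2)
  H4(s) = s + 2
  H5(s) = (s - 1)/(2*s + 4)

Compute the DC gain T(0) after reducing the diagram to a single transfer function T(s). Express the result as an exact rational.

First reduce the diagram to T(s).

Step 1: multiply H2, H3 (series) gives 1/(s + 4)
Step 2: add H1, (H2*H3), H4, H5 (parallel) gives (4*s^4 + 30*s^3 + 47*s^2 - 79*s - 128)/(4*s^3 + 18*s^2 - 4*s - 48)
Step 2 gives the overall T(s). Then T(0) = -128/(-48) = 8/3.

Answer: 8/3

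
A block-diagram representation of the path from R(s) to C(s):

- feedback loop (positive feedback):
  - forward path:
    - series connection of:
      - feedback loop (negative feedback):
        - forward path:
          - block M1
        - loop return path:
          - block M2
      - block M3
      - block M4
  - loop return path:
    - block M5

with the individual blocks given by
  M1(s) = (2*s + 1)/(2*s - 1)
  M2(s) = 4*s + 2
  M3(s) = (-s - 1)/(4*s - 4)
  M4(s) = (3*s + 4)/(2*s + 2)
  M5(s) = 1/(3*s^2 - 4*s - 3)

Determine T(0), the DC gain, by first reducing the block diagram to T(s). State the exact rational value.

(1) apply the feedback formula to M1, M2 -> (2*s + 1)/(8*s^2 + 10*s + 1)
(2) cascade [M1/(1+M1*M2)], M3, M4 -> (-6*s^2 - 11*s - 4)/(64*s^3 + 16*s^2 - 72*s - 8)
(3) close the feedback loop around ([M1/(1+M1*M2)]*M3*M4), M5 -> (-18*s^4 - 9*s^3 + 50*s^2 + 49*s + 12)/(192*s^5 - 208*s^4 - 472*s^3 + 222*s^2 + 259*s + 28)
Evaluating the step-3 result (the overall T(s)) at s = 0 gives T(0) = 12/28 = 3/7.

Final answer: 3/7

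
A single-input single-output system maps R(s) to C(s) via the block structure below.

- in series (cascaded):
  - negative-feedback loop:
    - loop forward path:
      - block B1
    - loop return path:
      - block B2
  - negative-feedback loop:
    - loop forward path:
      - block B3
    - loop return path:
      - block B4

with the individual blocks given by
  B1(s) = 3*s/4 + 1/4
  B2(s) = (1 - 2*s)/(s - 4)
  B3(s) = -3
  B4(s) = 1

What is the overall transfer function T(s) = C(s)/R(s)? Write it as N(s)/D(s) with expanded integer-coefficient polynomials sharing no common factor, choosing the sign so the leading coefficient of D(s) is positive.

The answer is (-9*s^2 + 33*s + 12)/(12*s^2 - 10*s + 30).

Reasoning:
Step 1. feedback reduction of B1, B2 gives (-3*s^2 + 11*s + 4)/(6*s^2 - 5*s + 15)
Step 2. close the feedback loop around B3, B4 gives 3/2
Step 3. cascade [B1/(1+B1*B2)], [B3/(1+B3*B4)] - this is the overall T(s), already in the required normalized form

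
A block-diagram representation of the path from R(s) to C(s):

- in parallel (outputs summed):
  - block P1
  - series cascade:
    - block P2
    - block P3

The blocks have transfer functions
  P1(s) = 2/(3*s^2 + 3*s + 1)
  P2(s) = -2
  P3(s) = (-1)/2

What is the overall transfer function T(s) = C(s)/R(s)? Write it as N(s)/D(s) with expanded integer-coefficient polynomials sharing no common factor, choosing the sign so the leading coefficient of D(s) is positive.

1. cascade P2, P3, giving 1
2. parallel reduction of P1, (P2*P3): this yields T(s), and no further normalization is needed

Therefore the answer is (3*s^2 + 3*s + 3)/(3*s^2 + 3*s + 1).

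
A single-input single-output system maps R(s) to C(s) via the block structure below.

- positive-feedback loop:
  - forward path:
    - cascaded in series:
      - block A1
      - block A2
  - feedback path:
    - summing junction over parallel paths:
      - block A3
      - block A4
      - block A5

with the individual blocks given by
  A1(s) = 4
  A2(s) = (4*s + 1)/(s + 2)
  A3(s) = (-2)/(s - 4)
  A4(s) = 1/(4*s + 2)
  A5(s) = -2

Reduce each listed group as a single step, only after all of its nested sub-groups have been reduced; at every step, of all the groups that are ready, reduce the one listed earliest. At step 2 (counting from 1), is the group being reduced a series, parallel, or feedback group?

Step 1 - reduce the series chain A1, A2
Step 2 - add A3, A4, A5 (parallel)
Step 3 - apply the feedback formula to (A1*A2), (A3+A4+A5)
So the answer for step 2 is parallel.

Answer: parallel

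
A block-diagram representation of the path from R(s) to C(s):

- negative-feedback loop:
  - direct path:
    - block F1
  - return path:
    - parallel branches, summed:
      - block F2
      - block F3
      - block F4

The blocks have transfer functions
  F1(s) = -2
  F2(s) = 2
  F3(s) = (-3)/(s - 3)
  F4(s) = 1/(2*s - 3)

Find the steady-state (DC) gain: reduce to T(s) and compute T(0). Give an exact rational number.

Reducing step by step:

Step 1. parallel reduction of F2, F3, F4 -> (4*s^2 - 23*s + 24)/(2*s^2 - 9*s + 9)
Step 2. close the feedback loop around F1, (F2+F3+F4) -> (4*s^2 - 18*s + 18)/(6*s^2 - 37*s + 39)
Step 2 gives the overall T(s). Then T(0) = 18/39 = 6/13.

Answer: 6/13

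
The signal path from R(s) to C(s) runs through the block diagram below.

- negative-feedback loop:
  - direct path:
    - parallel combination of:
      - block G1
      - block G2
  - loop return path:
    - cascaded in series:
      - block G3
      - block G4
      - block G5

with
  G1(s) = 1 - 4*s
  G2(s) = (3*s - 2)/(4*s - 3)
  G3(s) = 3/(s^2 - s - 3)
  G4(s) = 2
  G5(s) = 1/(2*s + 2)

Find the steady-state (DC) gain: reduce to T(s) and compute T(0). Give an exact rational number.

The answer is -5/2.

Reasoning:
1. parallel reduction of G1, G2 -> (-16*s^2 + 19*s - 5)/(4*s - 3)
2. series reduction of G3, G4, G5 -> 3/(s^3 - 4*s - 3)
3. feedback reduction of (G1+G2), (G3*G4*G5) -> (-16*s^5 + 19*s^4 + 59*s^3 - 28*s^2 - 37*s + 15)/(4*s^4 - 3*s^3 - 64*s^2 + 57*s - 6)
That last expression is T(s); at s = 0 only the constant terms survive, so T(0) = 15/(-6) = -5/2.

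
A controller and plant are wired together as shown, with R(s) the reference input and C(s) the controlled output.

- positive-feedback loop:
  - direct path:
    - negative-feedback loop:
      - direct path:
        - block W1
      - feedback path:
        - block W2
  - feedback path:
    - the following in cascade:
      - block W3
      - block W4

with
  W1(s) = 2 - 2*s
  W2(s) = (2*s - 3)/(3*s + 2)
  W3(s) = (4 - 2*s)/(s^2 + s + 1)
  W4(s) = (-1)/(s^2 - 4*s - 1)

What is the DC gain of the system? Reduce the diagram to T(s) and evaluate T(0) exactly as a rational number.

Reducing step by step:

Step 1. collapse the loop (W1 forward, W2 return); result (6*s^2 - 2*s - 4)/(4*s^2 - 13*s + 4)
Step 2. cascade W3, W4; result (2*s - 4)/(s^4 - 3*s^3 - 4*s^2 - 5*s - 1)
Step 3. close the feedback loop around [W1/(1+W1*W2)], (W3*W4); result (6*s^6 - 20*s^5 - 22*s^4 - 10*s^3 + 20*s^2 + 22*s + 4)/(4*s^6 - 25*s^5 + 27*s^4 + 8*s^3 + 73*s^2 - 7*s - 20)
That last expression is T(s); at s = 0 only the constant terms survive, so T(0) = 4/(-20) = -1/5.

Answer: -1/5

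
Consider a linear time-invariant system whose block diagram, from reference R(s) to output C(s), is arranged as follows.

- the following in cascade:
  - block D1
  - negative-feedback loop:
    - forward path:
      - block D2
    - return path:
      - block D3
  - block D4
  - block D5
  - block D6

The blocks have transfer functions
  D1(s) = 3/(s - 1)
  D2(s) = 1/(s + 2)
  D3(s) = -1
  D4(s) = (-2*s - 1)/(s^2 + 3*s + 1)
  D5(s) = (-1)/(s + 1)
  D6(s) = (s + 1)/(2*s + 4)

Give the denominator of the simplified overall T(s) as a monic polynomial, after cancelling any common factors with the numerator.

First reduce the diagram to T(s).

Step 1. reduce the feedback loop with forward D2 and return D3: 1/(s + 1)
Step 2. combine D1, [D2/(1+D2*D3)], D4, D5, D6 in series: (6*s + 3)/(2*s^5 + 10*s^4 + 12*s^3 - 6*s^2 - 14*s - 4)
That last expression is T(s), already simplified. Scaling its denominator by 1/2 (the reciprocal of the leading coefficient) yields the monic denominator.

Answer: s^5 + 5*s^4 + 6*s^3 - 3*s^2 - 7*s - 2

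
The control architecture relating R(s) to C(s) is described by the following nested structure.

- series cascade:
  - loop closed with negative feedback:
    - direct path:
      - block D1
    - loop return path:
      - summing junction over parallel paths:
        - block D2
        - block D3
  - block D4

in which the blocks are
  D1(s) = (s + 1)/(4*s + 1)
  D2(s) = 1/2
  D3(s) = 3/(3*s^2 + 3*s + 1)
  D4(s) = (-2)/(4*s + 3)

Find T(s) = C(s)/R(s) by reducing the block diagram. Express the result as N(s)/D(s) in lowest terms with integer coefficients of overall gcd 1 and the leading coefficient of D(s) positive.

[1] sum the parallel branches D2, D3 gives (3*s^2 + 3*s + 7)/(6*s^2 + 6*s + 2)
[2] collapse the loop (D1 forward, (D2+D3) return) gives (6*s^3 + 12*s^2 + 8*s + 2)/(27*s^3 + 36*s^2 + 24*s + 9)
[3] cascade [D1/(1+D1*(D2+D3))], D4 - this is the overall T(s), already in the required normalized form

Hence the answer: (-12*s^3 - 24*s^2 - 16*s - 4)/(108*s^4 + 225*s^3 + 204*s^2 + 108*s + 27)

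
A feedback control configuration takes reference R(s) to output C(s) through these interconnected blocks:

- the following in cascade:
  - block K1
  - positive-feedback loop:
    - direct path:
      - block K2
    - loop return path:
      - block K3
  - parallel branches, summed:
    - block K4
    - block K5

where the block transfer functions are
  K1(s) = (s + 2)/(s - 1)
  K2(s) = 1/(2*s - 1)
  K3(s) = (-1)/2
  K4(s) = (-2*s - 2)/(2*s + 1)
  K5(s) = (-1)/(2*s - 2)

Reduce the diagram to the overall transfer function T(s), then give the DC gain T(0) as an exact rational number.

The answer is -6.

Reasoning:
(1) collapse the loop (K2 forward, K3 return): 2/(4*s - 1)
(2) sum the parallel branches K4, K5: (-4*s^2 - 2*s + 3)/(4*s^2 - 2*s - 2)
(3) cascade K1, [K2/(1-K2*K3)], (K4+K5): (-4*s^3 - 10*s^2 - s + 6)/(8*s^4 - 14*s^3 + 3*s^2 + 4*s - 1)
That last expression is T(s); at s = 0 only the constant terms survive, so T(0) = 6/(-1) = -6.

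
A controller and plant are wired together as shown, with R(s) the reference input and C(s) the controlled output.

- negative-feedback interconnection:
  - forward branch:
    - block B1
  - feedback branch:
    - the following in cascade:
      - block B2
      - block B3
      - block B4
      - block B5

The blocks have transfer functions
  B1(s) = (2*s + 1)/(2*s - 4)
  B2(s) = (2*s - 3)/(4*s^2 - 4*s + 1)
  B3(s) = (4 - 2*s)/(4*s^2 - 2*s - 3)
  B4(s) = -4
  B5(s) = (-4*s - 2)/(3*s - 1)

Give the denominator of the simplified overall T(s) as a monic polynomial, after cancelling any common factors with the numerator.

1. multiply B2, B3, B4, B5 (series); result (-64*s^3 + 192*s^2 - 80*s - 96)/(48*s^5 - 88*s^4 + 24*s^3 + 30*s^2 - 19*s + 3)
2. close the feedback loop around B1, (B2*B3*B4*B5); result (96*s^6 - 128*s^5 - 40*s^4 + 84*s^3 - 8*s^2 - 13*s + 3)/(96*s^6 - 368*s^5 + 272*s^4 + 284*s^3 - 126*s^2 - 190*s - 108)
Step 2 gives the fully reduced T(s), with no common factor left to cancel. The denominator's leading coefficient is 96, so divide each of its coefficients by 96 to get the monic form.

Therefore the answer is s^6 - 23*s^5/6 + 17*s^4/6 + 71*s^3/24 - 21*s^2/16 - 95*s/48 - 9/8.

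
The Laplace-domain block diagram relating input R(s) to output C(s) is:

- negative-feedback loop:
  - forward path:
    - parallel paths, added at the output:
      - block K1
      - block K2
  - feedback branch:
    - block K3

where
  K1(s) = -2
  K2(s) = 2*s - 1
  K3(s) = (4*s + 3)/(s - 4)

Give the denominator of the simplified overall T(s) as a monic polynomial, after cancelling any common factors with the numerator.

1. combine K1, K2 in parallel = 2*s - 3
2. reduce the feedback loop with forward (K1+K2) and return K3 = (2*s^2 - 11*s + 12)/(8*s^2 - 5*s - 13)
That last expression is T(s), already simplified. Scaling its denominator by 1/8 (the reciprocal of the leading coefficient) yields the monic denominator.

Hence the answer: s^2 - 5*s/8 - 13/8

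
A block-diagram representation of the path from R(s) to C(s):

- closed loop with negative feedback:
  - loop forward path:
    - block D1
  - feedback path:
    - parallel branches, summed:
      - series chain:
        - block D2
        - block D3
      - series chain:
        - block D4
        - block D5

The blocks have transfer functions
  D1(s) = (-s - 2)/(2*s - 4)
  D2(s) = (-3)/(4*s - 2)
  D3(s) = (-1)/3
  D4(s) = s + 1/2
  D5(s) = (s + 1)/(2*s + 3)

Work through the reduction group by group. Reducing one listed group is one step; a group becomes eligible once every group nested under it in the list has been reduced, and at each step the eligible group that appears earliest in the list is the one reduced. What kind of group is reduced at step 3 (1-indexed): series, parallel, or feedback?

Reducing step by step:

Step 1 - reduce the series chain D2, D3
Step 2 - series reduction of D4, D5
Step 3 - reduce the parallel group (D2*D3), (D4*D5)
Step 4 - collapse the loop (D1 forward, ((D2*D3)+(D4*D5)) return)
Step 3 collapses a parallel group.

Answer: parallel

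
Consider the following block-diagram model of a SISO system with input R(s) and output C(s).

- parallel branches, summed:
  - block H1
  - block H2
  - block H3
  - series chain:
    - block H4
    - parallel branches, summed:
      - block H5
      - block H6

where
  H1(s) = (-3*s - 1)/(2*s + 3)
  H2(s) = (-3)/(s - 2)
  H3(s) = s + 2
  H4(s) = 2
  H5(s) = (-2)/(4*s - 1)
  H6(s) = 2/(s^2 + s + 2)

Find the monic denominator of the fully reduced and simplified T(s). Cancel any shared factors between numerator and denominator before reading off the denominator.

(1) parallel reduction of H5, H6, giving (-2*s^2 + 6*s - 6)/(4*s^3 + 3*s^2 + 7*s - 2)
(2) cascade H4, (H5+H6), giving (-4*s^2 + 12*s - 12)/(4*s^3 + 3*s^2 + 7*s - 2)
(3) sum the parallel branches H1, H2, H3, (H4*(H5+H6)), giving (8*s^6 + 6*s^5 - 30*s^4 - 79*s^3 - 132*s^2 - 175*s + 110)/(8*s^5 + 2*s^4 - 13*s^3 - 29*s^2 - 40*s + 12)
Step 3 gives the fully reduced T(s), with no common factor left to cancel. The denominator's leading coefficient is 8, so divide each of its coefficients by 8 to get the monic form.

Hence the answer: s^5 + s^4/4 - 13*s^3/8 - 29*s^2/8 - 5*s + 3/2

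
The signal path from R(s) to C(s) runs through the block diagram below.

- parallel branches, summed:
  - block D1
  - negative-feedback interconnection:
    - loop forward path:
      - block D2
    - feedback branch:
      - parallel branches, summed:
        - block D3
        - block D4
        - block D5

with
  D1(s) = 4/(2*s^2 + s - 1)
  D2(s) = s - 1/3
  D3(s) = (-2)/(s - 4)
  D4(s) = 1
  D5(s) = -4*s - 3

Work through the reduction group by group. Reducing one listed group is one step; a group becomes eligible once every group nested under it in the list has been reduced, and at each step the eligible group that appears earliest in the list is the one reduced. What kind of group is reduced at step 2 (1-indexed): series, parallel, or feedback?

Step 1: parallel reduction of D3, D4, D5
Step 2: close the feedback loop around D2, (D3+D4+D5)
Step 3: combine D1, [D2/(1+D2*(D3+D4+D5))] in parallel
Step 2 collapses a feedback group.

Therefore the answer is feedback.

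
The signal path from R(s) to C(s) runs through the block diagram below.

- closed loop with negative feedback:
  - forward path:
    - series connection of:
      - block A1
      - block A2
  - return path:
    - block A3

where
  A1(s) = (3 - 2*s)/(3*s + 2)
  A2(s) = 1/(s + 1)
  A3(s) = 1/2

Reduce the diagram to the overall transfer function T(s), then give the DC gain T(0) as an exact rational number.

Answer: 6/7

Working:
Step 1: combine A1, A2 in series: (3 - 2*s)/(3*s^2 + 5*s + 2)
Step 2: apply the feedback formula to (A1*A2), A3: (6 - 4*s)/(6*s^2 + 8*s + 7)
Evaluating the step-2 result (the overall T(s)) at s = 0 gives T(0) = 6/7.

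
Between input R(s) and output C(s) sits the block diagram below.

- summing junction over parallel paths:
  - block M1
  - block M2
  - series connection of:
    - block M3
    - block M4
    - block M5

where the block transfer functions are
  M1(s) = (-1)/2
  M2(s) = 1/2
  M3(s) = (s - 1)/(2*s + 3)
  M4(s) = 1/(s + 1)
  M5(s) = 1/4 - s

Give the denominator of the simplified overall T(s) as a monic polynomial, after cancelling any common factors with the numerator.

Reducing step by step:

1. series reduction of M3, M4, M5 -> (-4*s^2 + 5*s - 1)/(8*s^2 + 20*s + 12)
2. combine M1, M2, (M3*M4*M5) in parallel -> (-4*s^2 + 5*s - 1)/(8*s^2 + 20*s + 12)
No further cancellation is possible in the step-2 result, so that is T(s). Its denominator becomes monic after dividing by the leading coefficient 8.

Answer: s^2 + 5*s/2 + 3/2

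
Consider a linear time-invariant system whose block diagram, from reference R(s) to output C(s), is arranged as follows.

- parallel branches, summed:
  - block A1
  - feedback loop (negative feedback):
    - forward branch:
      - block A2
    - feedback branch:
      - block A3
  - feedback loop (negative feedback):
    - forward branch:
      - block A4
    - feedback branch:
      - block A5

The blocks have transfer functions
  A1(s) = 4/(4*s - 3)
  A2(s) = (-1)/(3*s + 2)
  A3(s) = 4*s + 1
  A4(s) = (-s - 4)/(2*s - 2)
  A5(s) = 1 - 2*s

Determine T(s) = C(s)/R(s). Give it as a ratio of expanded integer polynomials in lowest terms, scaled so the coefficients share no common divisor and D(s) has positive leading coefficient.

First reduce the diagram to T(s).

1. reduce the feedback loop with forward A2 and return A3 -> 1/(s - 1)
2. reduce the feedback loop with forward A4 and return A5 -> (-s - 4)/(2*s^2 + 9*s - 6)
3. combine A1, [A2/(1+A2*A3)], [A4/(1+A4*A5)] in parallel, which is the overall transfer function T(s) = C(s)/R(s) in lowest terms

Answer: (12*s^3 + 49*s^2 - 86*s + 30)/(8*s^4 + 22*s^3 - 81*s^2 + 69*s - 18)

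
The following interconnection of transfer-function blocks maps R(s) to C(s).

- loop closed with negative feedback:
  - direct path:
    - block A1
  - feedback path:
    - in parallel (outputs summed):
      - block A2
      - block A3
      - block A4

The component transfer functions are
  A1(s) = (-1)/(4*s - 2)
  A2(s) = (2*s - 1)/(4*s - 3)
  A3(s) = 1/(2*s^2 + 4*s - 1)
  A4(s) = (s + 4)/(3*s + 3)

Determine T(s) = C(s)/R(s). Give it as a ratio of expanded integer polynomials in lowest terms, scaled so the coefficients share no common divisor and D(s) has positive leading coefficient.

First reduce the diagram to T(s).

1. add A2, A3, A4 (parallel), giving (20*s^4 + 72*s^3 + 36*s^2 - 73*s + 6)/(24*s^4 + 54*s^3 - 18*s^2 - 39*s + 9)
2. apply the feedback formula to A1, (A2+A3+A4), giving the overall T(s)

Answer: (-24*s^4 - 54*s^3 + 18*s^2 + 39*s - 9)/(96*s^5 + 148*s^4 - 252*s^3 - 156*s^2 + 187*s - 24)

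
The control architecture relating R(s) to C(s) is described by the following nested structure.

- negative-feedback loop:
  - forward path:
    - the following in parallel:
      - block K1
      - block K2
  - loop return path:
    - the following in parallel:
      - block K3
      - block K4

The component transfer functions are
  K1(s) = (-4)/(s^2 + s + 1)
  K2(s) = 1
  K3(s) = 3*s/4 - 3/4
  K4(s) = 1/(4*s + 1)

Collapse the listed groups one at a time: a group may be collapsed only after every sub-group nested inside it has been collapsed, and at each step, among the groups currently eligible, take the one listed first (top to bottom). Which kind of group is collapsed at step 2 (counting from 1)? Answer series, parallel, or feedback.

(1) sum the parallel branches K1, K2
(2) combine K3, K4 in parallel
(3) close the feedback loop around (K1+K2), (K3+K4)
Step 2: parallel.

Final answer: parallel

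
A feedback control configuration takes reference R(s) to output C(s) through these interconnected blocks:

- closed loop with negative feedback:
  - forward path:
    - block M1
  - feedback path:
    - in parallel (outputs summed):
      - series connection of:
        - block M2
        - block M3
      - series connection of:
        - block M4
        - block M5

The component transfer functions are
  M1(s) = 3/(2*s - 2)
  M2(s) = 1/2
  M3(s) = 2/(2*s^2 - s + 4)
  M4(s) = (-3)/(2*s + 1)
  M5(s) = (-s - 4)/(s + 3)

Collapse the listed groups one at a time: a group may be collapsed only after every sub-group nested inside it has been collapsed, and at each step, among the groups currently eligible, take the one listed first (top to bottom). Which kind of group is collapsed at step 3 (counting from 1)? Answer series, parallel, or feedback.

Reducing step by step:

1. cascade M2, M3
2. series reduction of M4, M5
3. combine (M2*M3), (M4*M5) in parallel
4. feedback reduction of M1, ((M2*M3)+(M4*M5))
The group at step 3 is a parallel group.

Answer: parallel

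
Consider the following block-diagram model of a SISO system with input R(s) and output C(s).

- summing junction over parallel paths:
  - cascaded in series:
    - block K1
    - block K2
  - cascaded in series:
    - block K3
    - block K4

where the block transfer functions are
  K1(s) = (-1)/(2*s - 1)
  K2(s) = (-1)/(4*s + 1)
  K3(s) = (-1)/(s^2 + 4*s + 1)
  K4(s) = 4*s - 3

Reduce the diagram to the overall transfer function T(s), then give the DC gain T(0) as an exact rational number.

[1] combine K1, K2 in series: 1/(8*s^2 - 2*s - 1)
[2] combine K3, K4 in series: (3 - 4*s)/(s^2 + 4*s + 1)
[3] reduce the parallel group (K1*K2), (K3*K4): (-32*s^3 + 33*s^2 + 2*s - 2)/(8*s^4 + 30*s^3 - s^2 - 6*s - 1)
That last expression is T(s); at s = 0 only the constant terms survive, so T(0) = -2/(-1) = 2.

Final answer: 2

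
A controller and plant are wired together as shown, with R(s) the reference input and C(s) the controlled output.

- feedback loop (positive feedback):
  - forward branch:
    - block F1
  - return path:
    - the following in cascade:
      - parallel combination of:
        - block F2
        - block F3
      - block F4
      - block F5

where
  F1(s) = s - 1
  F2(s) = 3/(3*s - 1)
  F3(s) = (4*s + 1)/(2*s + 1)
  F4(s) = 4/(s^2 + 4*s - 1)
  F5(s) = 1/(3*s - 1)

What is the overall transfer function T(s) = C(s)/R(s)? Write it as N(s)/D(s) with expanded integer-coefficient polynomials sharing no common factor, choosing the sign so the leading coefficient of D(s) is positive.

The answer is (18*s^6 + 51*s^5 - 103*s^4 + 22*s^3 + 20*s^2 - 9*s + 1)/(18*s^5 + 69*s^4 - 82*s^3 + 16*s^2 + 20*s + 7).

Reasoning:
Step 1. parallel reduction of F2, F3: (12*s^2 + 5*s + 2)/(6*s^2 + s - 1)
Step 2. reduce the series chain (F2+F3), F4, F5: (48*s^2 + 20*s + 8)/(18*s^5 + 69*s^4 - 34*s^3 - 12*s^2 + 8*s - 1)
Step 3. feedback reduction of F1, ((F2+F3)*F4*F5) - this is the overall T(s), already in the required normalized form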